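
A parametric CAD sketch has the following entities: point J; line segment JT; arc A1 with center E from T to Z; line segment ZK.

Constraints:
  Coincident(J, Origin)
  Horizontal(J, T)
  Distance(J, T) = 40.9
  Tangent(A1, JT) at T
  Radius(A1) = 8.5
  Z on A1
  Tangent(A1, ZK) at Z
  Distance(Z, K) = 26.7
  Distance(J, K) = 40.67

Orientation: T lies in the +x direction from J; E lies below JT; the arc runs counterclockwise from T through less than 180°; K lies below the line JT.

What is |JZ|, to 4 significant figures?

33.30

Checks: |EZ| = 8.500 ✓; ∠(EZ, ZK) = 90.00° ✓; |ZK| = 26.70 ✓; |JK| = 40.67 ✓.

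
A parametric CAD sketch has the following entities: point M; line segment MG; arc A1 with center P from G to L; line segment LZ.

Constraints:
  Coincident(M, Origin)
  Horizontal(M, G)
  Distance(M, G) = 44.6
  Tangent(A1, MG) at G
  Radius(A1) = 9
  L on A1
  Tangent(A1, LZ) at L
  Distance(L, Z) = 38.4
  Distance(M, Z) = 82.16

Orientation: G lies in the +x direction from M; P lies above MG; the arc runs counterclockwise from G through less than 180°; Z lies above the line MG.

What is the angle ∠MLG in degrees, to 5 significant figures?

22.937°

M is at the origin; MG is horizontal with |MG| = 44.6 and G on the +x side, so G = (44.600, 0.0000). A1 meets MG tangentially, so PG is at right angles to MG, so P = G + (0, 9) = (44.600, 9.0000). Since PL ⟂ LZ (tangency), |PZ| = √(9.0² + 38.4²) = 39.441 regardless of where L sits on A1. So Z lies on both circle(M, 82.16) and circle(P, 39.441); the above-MG intersection is Z = (74.419, 34.814). L is the foot of the tangent from Z: L = (51.888, 3.7192).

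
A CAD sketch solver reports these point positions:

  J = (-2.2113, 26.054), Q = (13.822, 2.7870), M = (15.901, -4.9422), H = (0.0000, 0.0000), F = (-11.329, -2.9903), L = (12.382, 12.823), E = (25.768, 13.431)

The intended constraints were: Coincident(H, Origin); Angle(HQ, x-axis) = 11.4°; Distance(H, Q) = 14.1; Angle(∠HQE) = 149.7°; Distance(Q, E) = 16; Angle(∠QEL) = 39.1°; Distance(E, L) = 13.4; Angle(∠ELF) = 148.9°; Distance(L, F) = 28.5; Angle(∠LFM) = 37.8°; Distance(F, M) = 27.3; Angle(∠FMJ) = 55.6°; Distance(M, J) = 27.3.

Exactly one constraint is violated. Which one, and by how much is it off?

Distance(M, J) = 27.3 — off by 8.60.

H = (0.00, 0.00) ✓; HQ at 11.40° ✓; |HQ| = 14.10 ✓; ∠HQE = 149.7° ✓; |QE| = 16.00 ✓; ∠QEL = 39.10° ✓; |EL| = 13.40 ✓; ∠ELF = 148.9° ✓; |LF| = 28.50 ✓; ∠LFM = 37.80° ✓; |FM| = 27.30 ✓; ∠FMJ = 55.60° ✓; |MJ| = 35.90 ✗.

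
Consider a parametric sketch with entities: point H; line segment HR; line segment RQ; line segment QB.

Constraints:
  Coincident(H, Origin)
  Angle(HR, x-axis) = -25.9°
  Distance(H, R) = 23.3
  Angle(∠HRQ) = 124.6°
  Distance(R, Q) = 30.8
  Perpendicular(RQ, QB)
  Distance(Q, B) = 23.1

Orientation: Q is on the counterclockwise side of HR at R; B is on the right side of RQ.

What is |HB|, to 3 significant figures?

61.0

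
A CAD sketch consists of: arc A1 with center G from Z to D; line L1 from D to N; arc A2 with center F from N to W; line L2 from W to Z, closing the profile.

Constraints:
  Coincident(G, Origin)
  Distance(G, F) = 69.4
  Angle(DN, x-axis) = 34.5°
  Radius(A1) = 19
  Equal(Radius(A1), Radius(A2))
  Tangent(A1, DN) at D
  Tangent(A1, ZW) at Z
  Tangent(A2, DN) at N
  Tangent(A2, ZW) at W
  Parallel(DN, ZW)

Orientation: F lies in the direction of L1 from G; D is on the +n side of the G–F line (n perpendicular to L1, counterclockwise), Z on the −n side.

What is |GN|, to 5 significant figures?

71.954

The slot axis is L1's direction at 34.5°, so u = (cos 34.5°, sin 34.5°) = (0.82413, 0.56641) and n = (−sin 34.5°, cos 34.5°) = (-0.56641, 0.82413). G is at the origin and F lies 69.4 along u from G, so F = 69.4·u = (57.194, 39.309). Tangency of A1 to both parallel lines with radius 19.0 puts D and Z at G ± 19.0·n: D = (-10.762, 15.658), Z = (10.762, -15.658). Equal radii place N and W the same way about F: N = F + 19.0·n = (46.433, 54.967), W = F − 19.0·n = (67.956, 23.650). Then |GN| = |N − G| = 71.954.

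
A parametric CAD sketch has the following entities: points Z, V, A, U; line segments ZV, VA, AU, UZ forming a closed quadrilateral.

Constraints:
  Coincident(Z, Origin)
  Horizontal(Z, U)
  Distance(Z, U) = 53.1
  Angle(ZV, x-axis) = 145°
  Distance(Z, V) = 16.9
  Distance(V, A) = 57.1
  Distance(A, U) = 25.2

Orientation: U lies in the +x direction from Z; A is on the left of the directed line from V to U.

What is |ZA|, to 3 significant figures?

47.5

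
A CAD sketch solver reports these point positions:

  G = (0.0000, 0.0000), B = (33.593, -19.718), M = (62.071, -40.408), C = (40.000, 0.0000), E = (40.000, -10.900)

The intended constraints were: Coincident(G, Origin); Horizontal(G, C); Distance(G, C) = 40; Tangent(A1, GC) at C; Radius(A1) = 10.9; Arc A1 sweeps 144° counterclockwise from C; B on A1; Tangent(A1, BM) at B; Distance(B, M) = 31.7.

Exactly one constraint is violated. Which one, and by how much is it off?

Distance(B, M) = 31.7 — off by 3.50.

G = (0.00, 0.00) ✓; G.y = 0.00, C.y = 0.00 ✓; |GC| = 40.00 ✓; ∠(EC, CG) = 90.00° ✓; |EC| = 10.90 ✓; bearing(E→B) − bearing(E→C) = 144.0° ✓; |EB| = 10.90 ✓; ∠(EB, BM) = 90.00° ✓; |BM| = 35.20 ✗.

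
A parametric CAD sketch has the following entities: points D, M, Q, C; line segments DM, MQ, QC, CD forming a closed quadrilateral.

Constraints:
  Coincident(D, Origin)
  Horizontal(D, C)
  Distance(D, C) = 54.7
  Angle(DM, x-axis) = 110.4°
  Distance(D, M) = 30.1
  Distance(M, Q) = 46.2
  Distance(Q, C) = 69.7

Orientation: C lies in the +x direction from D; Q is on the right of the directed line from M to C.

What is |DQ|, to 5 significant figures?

21.951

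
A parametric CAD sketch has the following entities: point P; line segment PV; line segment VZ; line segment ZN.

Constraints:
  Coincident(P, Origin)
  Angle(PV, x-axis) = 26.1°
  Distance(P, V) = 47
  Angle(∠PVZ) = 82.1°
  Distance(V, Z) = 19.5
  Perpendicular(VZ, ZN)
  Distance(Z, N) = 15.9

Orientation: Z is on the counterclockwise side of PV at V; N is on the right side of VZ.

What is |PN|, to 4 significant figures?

63.80

∠PVZ = 82.1°, so VZ runs at 26.1° + (180° − 82.1°) = 124.0° from the x-axis; with |VZ| = 19.5, Z = V + 19.5·(cos 124.0°, sin 124.0°) = (31.30, 36.84). VZ is perpendicular to ZN; with |ZN| = 15.9 on the right of VZ, N = Z + 15.9·(0.8290, 0.5592) = (44.48, 45.73). Then |PN| = |N − P| = 63.80.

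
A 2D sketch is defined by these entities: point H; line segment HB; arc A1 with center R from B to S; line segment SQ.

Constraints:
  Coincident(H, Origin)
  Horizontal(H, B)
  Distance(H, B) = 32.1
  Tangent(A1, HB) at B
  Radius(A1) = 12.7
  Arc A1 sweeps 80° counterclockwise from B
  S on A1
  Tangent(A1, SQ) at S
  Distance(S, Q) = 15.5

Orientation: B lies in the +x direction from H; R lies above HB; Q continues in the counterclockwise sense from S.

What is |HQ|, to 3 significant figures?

53.9

On A1, B sits at bearing -90° from R; an 80° counterclockwise sweep puts S at bearing -10°, so S = R + 12.7·(cos -10°, sin -10°) = (44.6, 10.5). Tangency of A1 to SQ means the radius RS is perpendicular to SQ, so SQ runs along (−sin -10°, cos -10°); with |SQ| = 15.5, Q = (47.3, 25.8). Then |HQ| = |Q − H| = 53.9.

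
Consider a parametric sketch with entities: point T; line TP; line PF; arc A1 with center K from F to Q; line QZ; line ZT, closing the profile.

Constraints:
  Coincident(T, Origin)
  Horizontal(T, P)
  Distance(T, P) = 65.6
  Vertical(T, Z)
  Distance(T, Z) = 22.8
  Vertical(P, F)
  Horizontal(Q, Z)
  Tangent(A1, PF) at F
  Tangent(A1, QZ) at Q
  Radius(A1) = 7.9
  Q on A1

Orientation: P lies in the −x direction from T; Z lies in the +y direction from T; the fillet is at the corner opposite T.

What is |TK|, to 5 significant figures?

59.593

TZ is vertical with |TZ| = 22.8 and Z on the +y side, so Z = (0.0000, 22.800). The virtual corner opposite T is at (-65.600, 22.800). The tangent condition forces KF to be normal to PF and tangency of A1 to QZ means the radius KQ is perpendicular to QZ, with radius 7.9, so the center K sits 7.9 in from both sides at K = (-57.700, 14.900). Then |TK| = |K − T| = 59.593.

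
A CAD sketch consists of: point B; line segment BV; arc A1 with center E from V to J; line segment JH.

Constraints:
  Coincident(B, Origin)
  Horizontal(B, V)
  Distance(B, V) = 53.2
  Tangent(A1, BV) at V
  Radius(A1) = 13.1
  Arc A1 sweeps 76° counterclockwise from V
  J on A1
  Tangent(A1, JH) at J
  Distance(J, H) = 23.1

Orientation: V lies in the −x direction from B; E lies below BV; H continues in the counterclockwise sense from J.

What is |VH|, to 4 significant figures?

37.16

B is at the origin; B and V share the same y with |BV| = 53.2 and V on the −x side, so V = (-53.20, 0.000). Tangency of A1 to BV means the radius EV is perpendicular to BV, so E = V + (0, -13.1) = (-53.20, -13.10). On A1, V sits at bearing 90° from E; a 76° counterclockwise sweep puts J at bearing 166°, so J = E + 13.1·(cos 166°, sin 166°) = (-65.91, -9.931). Tangency of A1 to JH means the radius EJ is perpendicular to JH, so JH runs along (−sin 166°, cos 166°); with |JH| = 23.1, H = (-71.50, -32.34). Then |VH| = |H − V| = 37.16.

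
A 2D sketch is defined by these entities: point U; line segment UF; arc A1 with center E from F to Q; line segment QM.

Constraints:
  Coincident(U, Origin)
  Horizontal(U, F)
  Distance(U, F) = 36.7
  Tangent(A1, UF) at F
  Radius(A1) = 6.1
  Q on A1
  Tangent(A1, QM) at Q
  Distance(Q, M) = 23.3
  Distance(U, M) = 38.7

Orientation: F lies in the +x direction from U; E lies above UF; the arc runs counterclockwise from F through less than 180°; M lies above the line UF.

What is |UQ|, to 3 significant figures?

42.6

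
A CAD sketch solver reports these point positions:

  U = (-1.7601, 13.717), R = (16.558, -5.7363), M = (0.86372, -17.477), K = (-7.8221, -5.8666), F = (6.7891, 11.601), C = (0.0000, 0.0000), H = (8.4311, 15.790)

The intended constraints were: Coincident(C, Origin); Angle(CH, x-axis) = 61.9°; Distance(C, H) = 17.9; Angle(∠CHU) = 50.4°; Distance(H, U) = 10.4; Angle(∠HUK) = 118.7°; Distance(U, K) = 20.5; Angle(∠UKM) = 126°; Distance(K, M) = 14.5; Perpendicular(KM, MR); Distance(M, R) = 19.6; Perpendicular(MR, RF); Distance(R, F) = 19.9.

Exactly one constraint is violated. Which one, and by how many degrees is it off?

Perpendicular(MR, RF) — off by 7.40°.

C = (0.00, 0.00) ✓; CH at 61.90° ✓; |CH| = 17.90 ✓; ∠CHU = 50.40° ✓; |HU| = 10.40 ✓; ∠HUK = 118.7° ✓; |UK| = 20.50 ✓; ∠UKM = 126.0° ✓; |KM| = 14.50 ✓; ∠(KM, MR) = 90.00° ✓; |MR| = 19.60 ✓; ∠(MR, RF) = 82.60° ✗; |RF| = 19.90 ✓.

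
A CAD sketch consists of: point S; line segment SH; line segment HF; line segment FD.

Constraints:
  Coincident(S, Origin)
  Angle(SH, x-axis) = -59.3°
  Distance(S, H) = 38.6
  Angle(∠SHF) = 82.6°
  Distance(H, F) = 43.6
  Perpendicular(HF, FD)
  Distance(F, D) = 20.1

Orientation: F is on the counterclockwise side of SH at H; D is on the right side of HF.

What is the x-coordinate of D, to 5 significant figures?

66.420

∠SHF = 82.6°, so HF runs at -59.3° + (180° − 82.6°) = 38.100° from the x-axis; with |HF| = 43.6, F = H + 43.6·(cos 38.100°, sin 38.100°) = (54.017, -6.2875). HF ⟂ FD; with |FD| = 20.1 on the right of HF, D = F + 20.1·(0.61704, -0.78694) = (66.420, -22.105). So D.x = 66.420.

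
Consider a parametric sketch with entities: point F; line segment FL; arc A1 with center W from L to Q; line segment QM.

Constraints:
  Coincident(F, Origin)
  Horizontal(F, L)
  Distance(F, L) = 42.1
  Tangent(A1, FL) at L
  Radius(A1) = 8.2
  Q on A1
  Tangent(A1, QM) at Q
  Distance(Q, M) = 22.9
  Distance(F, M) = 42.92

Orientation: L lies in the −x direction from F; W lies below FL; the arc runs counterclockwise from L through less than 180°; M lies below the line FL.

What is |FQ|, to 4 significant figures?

49.75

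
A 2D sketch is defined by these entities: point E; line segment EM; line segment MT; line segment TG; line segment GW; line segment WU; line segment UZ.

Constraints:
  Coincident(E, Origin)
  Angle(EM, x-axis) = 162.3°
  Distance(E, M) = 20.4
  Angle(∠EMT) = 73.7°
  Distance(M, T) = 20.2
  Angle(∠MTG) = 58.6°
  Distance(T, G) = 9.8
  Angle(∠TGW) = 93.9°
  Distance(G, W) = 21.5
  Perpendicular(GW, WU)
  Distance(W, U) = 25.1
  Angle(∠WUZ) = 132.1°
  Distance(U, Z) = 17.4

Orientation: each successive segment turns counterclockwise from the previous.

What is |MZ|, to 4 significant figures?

37.33

The perpendicularity gives WU at right angles to GW, so WU runs at -153.9°; with |WU| = 25.1, U = (-43.44, -0.8266). ∠WUZ = 132.1° gives UZ at -106.0° from the x-axis; with |UZ| = 17.4, Z = (-48.24, -17.55). Then |MZ| = |Z − M| = 37.33.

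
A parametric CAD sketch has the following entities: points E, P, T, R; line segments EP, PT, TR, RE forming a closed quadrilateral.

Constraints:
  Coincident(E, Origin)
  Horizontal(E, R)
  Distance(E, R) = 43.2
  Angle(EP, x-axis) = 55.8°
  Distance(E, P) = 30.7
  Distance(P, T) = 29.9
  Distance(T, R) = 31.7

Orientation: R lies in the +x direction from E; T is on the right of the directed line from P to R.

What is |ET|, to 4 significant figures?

12.41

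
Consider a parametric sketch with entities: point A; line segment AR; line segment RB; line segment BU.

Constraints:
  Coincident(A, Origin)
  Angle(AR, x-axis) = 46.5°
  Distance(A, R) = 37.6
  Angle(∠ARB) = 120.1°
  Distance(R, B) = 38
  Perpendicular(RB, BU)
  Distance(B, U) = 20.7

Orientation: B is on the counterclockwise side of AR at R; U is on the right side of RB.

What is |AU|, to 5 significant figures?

77.885

∠ARB = 120.1°, so RB runs at 46.5° + (180° − 120.1°) = 106.40° from the x-axis; with |RB| = 38.0, B = R + 38.0·(cos 106.40°, sin 106.40°) = (15.153, 63.728). RB is perpendicular to BU; with |BU| = 20.7 on the right of RB, U = B + 20.7·(0.95931, 0.28234) = (35.011, 69.572). Then |AU| = |U − A| = 77.885.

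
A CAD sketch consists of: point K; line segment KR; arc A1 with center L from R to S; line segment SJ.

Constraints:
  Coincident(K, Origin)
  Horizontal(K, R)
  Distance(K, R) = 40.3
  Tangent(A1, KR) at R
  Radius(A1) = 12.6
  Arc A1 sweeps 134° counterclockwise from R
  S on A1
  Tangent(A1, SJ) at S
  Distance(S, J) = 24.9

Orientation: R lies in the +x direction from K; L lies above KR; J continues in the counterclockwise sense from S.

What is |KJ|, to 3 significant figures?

50.7

On A1, R sits at bearing -90° from L; a 134° counterclockwise sweep puts S at bearing 44°, so S = L + 12.6·(cos 44°, sin 44°) = (49.4, 21.4). The tangent condition forces LS to be normal to SJ, so SJ runs along (−sin 44°, cos 44°); with |SJ| = 24.9, J = (32.1, 39.3). Then |KJ| = |J − K| = 50.7.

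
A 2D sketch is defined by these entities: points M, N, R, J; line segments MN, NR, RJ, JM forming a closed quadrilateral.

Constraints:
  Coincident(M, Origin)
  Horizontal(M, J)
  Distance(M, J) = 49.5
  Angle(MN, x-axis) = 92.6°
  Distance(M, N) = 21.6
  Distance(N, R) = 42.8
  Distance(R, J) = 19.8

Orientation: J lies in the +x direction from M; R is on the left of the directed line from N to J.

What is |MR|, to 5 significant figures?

45.483

Checks: |NR| = 42.80 ✓; |RJ| = 19.80 ✓.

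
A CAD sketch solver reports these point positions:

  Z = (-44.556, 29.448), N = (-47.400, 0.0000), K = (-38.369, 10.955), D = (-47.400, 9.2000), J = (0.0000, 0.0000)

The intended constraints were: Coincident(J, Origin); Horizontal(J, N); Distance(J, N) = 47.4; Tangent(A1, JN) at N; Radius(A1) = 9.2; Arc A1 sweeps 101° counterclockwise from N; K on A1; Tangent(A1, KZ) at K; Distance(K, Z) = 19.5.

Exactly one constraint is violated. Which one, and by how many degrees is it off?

Tangent(A1, KZ) at K — off by 7.50°.

J = (0.00, 0.00) ✓; J.y = 0.00, N.y = 0.00 ✓; |JN| = 47.40 ✓; ∠(DN, NJ) = 90.00° ✓; |DN| = 9.200 ✓; bearing(D→K) − bearing(D→N) = 101.0° ✓; |DK| = 9.200 ✓; ∠(DK, KZ) = 82.50° ✗; |KZ| = 19.50 ✓.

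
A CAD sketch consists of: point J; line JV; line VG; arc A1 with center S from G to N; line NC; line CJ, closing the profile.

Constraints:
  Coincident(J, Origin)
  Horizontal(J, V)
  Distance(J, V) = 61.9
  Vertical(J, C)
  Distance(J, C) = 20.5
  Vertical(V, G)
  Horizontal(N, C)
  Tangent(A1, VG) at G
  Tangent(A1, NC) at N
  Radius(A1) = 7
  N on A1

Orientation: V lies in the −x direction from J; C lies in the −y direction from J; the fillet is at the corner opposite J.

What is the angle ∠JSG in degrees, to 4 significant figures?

166.2°

J is at the origin; J and V share the same y with |JV| = 61.9 and V on the −x side, so V = (-61.90, 0.000). J and C share the same x with |JC| = 20.5 and C on the −y side, so C = (0.000, -20.50). The virtual corner opposite J is at (-61.90, -20.50). The tangent condition forces SG to be normal to VG and the tangent condition forces SN to be normal to NC, with radius 7.0, so the center S sits 7.0 in from both sides at S = (-54.90, -13.50). That places the tangent points at G = (-61.90, -13.50) on VG and N = (-54.90, -20.50) on NC. Then cos ∠JSG = SJ·SG / (|SJ||SG|), giving 166.2°.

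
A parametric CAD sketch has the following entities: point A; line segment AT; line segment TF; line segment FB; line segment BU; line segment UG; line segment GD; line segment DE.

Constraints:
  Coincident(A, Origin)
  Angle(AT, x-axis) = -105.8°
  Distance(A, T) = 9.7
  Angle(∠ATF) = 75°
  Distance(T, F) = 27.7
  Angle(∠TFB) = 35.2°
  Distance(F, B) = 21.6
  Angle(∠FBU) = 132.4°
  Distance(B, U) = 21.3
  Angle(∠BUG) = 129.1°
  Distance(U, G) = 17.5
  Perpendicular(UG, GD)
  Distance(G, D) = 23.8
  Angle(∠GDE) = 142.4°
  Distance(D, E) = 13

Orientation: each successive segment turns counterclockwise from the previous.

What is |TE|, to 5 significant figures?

22.210

A is at the origin; AT runs at -105.8° with length 9.7, so T = (-2.6411, -9.3335). ∠ATF = 75.0° gives TF at -0.80000° from the x-axis; with |TF| = 27.7, F = (25.056, -9.7203). ∠TFB = 35.2° gives FB at 144.00° from the x-axis; with |FB| = 21.6, B = (7.5814, 2.9759). ∠FBU = 132.4° gives BU at -168.40° from the x-axis; with |BU| = 21.3, U = (-13.284, -1.3071). ∠BUG = 129.1° gives UG at -117.50° from the x-axis; with |UG| = 17.5, G = (-21.364, -16.830). UG ⟂ GD, so GD runs at -27.500°; with |GD| = 23.8, D = (-0.25328, -27.819). ∠GDE = 142.4° gives DE at 10.100° from the x-axis; with |DE| = 13.0, E = (12.545, -25.540). Then |TE| = |E − T| = 22.210.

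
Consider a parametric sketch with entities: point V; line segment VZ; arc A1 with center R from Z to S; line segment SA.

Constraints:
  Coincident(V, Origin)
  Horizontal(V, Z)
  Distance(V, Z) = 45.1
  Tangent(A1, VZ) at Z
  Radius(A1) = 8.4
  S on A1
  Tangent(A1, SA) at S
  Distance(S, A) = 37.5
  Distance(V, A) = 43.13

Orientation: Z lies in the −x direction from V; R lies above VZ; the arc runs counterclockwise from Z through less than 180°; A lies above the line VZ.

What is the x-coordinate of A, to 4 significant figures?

-20.52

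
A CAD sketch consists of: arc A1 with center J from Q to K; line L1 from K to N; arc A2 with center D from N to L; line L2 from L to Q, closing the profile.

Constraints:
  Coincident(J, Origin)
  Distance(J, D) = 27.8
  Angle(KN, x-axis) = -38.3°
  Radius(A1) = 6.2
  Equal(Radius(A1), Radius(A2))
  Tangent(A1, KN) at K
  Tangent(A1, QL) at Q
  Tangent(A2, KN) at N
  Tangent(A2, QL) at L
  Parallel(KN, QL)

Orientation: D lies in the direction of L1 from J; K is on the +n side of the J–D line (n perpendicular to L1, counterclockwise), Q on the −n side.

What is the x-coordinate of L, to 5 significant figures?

17.974

The slot axis is L1's direction at -38.3°, so u = (cos -38.3°, sin -38.3°) = (0.78478, -0.61978) and n = (−sin -38.3°, cos -38.3°) = (0.61978, 0.78478). J is at the origin and D lies 27.8 along u from J, so D = 27.8·u = (21.817, -17.230). Tangency of A1 to both parallel lines with radius 6.2 puts K and Q at J ± 6.2·n: K = (3.8426, 4.8656), Q = (-3.8426, -4.8656). Equal radii place N and L the same way about D: N = D + 6.2·n = (25.659, -12.364), L = D − 6.2·n = (17.974, -22.095). So L.x = 17.974.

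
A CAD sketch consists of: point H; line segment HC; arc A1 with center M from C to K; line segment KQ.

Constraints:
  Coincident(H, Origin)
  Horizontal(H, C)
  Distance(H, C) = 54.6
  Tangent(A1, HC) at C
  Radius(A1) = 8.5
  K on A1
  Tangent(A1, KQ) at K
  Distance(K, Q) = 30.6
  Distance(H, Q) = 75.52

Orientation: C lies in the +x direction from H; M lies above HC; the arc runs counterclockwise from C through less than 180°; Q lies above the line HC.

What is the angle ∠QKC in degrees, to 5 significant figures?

136.75°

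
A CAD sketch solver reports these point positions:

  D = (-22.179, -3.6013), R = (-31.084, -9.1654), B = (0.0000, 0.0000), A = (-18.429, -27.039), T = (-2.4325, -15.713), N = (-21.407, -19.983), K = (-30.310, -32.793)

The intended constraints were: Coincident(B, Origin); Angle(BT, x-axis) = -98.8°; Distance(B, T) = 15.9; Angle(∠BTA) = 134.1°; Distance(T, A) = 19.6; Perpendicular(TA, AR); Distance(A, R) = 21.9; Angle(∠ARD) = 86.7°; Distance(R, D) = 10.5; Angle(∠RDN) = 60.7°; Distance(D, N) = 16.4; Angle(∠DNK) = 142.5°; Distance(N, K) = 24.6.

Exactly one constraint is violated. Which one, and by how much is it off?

Distance(N, K) = 24.6 — off by 9.00.

B = (0.00, 0.00) ✓; BT at -98.80° ✓; |BT| = 15.90 ✓; ∠BTA = 134.1° ✓; |TA| = 19.60 ✓; ∠(TA, AR) = 90.00° ✓; |AR| = 21.90 ✓; ∠ARD = 86.70° ✓; |RD| = 10.50 ✓; ∠RDN = 60.70° ✓; |DN| = 16.40 ✓; ∠DNK = 142.5° ✓; |NK| = 15.60 ✗.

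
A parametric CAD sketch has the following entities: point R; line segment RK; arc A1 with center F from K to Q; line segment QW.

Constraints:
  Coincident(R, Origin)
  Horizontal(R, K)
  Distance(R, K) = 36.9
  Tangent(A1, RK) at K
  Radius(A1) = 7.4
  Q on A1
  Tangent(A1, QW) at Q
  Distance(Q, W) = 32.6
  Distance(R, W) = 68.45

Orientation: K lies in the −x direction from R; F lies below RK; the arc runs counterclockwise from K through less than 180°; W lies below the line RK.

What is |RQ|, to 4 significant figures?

43.11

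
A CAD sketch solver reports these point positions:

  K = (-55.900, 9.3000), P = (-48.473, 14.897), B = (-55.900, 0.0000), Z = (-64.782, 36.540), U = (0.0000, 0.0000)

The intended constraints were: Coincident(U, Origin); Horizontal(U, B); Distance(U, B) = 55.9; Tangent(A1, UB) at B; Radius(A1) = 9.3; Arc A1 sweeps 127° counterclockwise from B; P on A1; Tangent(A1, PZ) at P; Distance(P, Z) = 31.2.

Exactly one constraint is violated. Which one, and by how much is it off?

Distance(P, Z) = 31.2 — off by 4.10.

U = (0.00, 0.00) ✓; U.y = 0.00, B.y = 0.00 ✓; |UB| = 55.90 ✓; ∠(KB, BU) = 90.00° ✓; |KB| = 9.300 ✓; bearing(K→P) − bearing(K→B) = 127.0° ✓; |KP| = 9.300 ✓; ∠(KP, PZ) = 90.00° ✓; |PZ| = 27.10 ✗.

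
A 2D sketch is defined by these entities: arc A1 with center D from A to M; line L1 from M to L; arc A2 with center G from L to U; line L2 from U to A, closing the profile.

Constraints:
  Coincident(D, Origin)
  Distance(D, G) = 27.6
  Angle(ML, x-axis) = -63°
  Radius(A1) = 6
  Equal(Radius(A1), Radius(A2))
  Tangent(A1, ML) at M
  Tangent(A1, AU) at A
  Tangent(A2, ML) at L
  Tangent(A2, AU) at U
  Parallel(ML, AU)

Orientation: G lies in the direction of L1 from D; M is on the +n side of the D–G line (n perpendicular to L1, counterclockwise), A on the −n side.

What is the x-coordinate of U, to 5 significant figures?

7.1841

The slot axis is L1's direction at -63.0°, so u = (cos -63.0°, sin -63.0°) = (0.45399, -0.89101) and n = (−sin -63.0°, cos -63.0°) = (0.89101, 0.45399). D is at the origin and G lies 27.6 along u from D, so G = 27.6·u = (12.530, -24.592). Tangency of A1 to both parallel lines with radius 6.0 puts M and A at D ± 6.0·n: M = (5.3460, 2.7239), A = (-5.3460, -2.7239). Equal radii place L and U the same way about G: L = G + 6.0·n = (17.876, -21.868), U = G − 6.0·n = (7.1841, -27.316). So U.x = 7.1841.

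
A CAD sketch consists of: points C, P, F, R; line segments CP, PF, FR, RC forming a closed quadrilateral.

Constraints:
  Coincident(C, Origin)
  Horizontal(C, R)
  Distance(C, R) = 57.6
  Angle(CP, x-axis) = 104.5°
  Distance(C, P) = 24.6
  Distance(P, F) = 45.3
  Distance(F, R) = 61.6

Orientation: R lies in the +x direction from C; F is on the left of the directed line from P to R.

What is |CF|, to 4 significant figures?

60.59

Checks: |PF| = 45.30 ✓; |FR| = 61.60 ✓.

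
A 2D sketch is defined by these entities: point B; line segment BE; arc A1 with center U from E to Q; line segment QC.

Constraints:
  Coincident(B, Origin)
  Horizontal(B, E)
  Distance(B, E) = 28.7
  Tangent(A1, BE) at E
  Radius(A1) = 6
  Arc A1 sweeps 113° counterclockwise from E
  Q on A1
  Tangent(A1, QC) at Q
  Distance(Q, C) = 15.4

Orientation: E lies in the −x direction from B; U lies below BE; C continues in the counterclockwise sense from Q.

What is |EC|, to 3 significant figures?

22.5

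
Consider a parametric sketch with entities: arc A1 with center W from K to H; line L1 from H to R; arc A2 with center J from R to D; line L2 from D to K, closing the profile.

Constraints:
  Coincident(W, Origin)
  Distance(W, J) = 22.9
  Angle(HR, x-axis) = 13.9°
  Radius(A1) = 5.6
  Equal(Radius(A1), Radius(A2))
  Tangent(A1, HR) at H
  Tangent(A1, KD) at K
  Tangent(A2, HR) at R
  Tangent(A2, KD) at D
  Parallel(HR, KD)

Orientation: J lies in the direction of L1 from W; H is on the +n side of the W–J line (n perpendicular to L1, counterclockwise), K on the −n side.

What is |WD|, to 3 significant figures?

23.6

The slot axis is L1's direction at 13.9°, so u = (cos 13.9°, sin 13.9°) = (0.971, 0.240) and n = (−sin 13.9°, cos 13.9°) = (-0.240, 0.971). W is at the origin and J lies 22.9 along u from W, so J = 22.9·u = (22.2, 5.50). Tangency of A1 to both parallel lines with radius 5.6 puts H and K at W ± 5.6·n: H = (-1.35, 5.44), K = (1.35, -5.44). Equal radii place R and D the same way about J: R = J + 5.6·n = (20.9, 10.9), D = J − 5.6·n = (23.6, 0.0652). Then |WD| = |D − W| = 23.6.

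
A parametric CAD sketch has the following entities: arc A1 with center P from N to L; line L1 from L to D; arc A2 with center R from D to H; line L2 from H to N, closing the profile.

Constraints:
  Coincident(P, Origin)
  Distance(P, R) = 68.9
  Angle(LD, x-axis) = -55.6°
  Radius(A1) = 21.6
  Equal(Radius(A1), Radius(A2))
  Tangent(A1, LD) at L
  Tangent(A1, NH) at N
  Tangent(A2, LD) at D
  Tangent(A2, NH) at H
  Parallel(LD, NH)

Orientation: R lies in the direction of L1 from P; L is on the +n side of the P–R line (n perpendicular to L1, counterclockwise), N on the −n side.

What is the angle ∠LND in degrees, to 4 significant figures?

57.91°

Tangency of A1 to both parallel lines with radius 21.6 puts L and N at P ± 21.6·n: L = (17.82, 12.20), N = (-17.82, -12.20). Equal radii place D and H the same way about R: D = R + 21.6·n = (56.75, -44.65), H = R − 21.6·n = (21.10, -69.05). Then cos ∠LND = NL·ND / (|NL||ND|), giving 57.91°.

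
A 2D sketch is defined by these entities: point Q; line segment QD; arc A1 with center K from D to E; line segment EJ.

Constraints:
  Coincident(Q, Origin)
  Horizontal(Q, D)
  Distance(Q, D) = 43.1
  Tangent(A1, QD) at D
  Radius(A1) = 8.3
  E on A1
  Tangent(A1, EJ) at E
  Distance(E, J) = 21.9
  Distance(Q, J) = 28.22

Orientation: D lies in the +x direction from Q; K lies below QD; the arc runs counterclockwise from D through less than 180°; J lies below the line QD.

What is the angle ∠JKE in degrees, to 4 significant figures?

69.24°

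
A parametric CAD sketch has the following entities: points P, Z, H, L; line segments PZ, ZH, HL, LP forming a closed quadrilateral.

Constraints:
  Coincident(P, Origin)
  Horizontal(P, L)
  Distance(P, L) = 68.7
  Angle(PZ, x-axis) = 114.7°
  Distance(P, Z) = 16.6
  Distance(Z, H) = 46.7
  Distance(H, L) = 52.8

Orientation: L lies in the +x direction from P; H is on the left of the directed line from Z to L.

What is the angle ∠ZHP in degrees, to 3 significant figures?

18.8°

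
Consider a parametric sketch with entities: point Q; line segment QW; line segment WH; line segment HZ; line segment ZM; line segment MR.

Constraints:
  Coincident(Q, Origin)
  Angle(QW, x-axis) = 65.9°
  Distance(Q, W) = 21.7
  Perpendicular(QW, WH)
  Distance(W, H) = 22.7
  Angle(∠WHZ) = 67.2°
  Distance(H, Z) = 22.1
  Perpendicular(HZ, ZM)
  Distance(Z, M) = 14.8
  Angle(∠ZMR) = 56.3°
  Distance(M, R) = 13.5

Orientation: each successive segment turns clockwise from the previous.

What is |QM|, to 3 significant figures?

7.08

Q is at the origin; QW runs at 65.9° with length 21.7, so W = (8.86, 19.8). QW ⟂ WH, so WH runs at -24.1°; with |WH| = 22.7, H = (29.6, 10.5). ∠WHZ = 67.2° gives HZ at -137° from the x-axis; with |HZ| = 22.1, Z = (13.4, -4.56). HZ ⟂ ZM, so ZM runs at 133°; with |ZM| = 14.8, M = (3.33, 6.25). Then |QM| = |M − Q| = 7.08.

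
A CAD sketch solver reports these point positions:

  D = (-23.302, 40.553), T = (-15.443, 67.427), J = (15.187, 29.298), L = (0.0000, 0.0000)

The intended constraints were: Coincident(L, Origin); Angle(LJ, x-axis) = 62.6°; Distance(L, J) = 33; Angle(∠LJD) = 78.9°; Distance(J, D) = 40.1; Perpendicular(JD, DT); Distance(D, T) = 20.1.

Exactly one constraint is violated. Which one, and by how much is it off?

Distance(D, T) = 20.1 — off by 7.90.

L = (0.00, 0.00) ✓; LJ at 62.60° ✓; |LJ| = 33.00 ✓; ∠LJD = 78.90° ✓; |JD| = 40.10 ✓; ∠(JD, DT) = 90.00° ✓; |DT| = 28.00 ✗.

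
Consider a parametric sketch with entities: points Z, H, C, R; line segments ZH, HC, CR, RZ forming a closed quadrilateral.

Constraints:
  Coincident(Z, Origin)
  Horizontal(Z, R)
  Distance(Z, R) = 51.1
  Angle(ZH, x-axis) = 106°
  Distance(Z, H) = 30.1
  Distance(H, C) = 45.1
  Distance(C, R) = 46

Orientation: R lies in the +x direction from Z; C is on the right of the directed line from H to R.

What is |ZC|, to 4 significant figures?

15.22

Z is at the origin; Z and R share the same y with |ZR| = 51.1 and R in +x, so R = (51.1, 0). ZH runs at 106.0° with |ZH| = 30.1, so H = (-8.297, 28.93). C is determined by |HC| = 45.1 and |CR| = 46.0 together: it lies at the intersection of circle(H, 45.1) and circle(R, 46.0). With |HR| = 66.07, the foot of the radical line on HR is 32.41 from H and the perpendicular offset is √(45.1² − 32.41²) = 31.36. Taking the right-of-HR solution: C = (7.111, -13.45).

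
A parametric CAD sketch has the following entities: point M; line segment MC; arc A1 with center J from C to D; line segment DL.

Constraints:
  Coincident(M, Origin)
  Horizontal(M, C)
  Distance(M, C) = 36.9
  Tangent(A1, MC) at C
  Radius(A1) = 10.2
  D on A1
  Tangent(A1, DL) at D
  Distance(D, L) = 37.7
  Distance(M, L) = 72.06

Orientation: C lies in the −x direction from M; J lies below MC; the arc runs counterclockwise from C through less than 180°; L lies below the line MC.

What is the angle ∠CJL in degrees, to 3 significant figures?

148°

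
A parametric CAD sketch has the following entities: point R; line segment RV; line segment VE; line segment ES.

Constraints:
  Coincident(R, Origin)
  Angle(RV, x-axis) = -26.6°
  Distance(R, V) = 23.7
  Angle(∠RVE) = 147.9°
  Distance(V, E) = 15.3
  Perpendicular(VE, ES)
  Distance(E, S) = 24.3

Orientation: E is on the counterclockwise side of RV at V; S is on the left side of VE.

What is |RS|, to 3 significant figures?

37.3

∠RVE = 147.9°, so VE runs at -26.6° + (180° − 147.9°) = 5.50° from the x-axis; with |VE| = 15.3, E = V + 15.3·(cos 5.50°, sin 5.50°) = (36.4, -9.15). VE is perpendicular to ES; with |ES| = 24.3 on the left of VE, S = E + 24.3·(-0.0958, 0.995) = (34.1, 15.0). Then |RS| = |S − R| = 37.3.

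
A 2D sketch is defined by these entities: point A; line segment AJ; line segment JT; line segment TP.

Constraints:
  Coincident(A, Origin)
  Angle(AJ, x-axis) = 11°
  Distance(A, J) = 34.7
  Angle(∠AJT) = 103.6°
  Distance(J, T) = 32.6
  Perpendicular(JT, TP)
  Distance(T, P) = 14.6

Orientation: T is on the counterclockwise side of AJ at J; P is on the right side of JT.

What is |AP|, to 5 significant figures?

63.221

A is at the origin; AJ runs at 11.0° with length 34.7, so J = 34.7·(cos 11.0°, sin 11.0°) = (34.062, 6.6211). ∠AJT = 103.6°, so JT runs at 11.0° + (180° − 103.6°) = 87.400° from the x-axis; with |JT| = 32.6, T = J + 32.6·(cos 87.400°, sin 87.400°) = (35.541, 39.188). JT is perpendicular to TP; with |TP| = 14.6 on the right of JT, P = T + 14.6·(0.99897, -0.045363) = (50.126, 38.525). Then |AP| = |P − A| = 63.221.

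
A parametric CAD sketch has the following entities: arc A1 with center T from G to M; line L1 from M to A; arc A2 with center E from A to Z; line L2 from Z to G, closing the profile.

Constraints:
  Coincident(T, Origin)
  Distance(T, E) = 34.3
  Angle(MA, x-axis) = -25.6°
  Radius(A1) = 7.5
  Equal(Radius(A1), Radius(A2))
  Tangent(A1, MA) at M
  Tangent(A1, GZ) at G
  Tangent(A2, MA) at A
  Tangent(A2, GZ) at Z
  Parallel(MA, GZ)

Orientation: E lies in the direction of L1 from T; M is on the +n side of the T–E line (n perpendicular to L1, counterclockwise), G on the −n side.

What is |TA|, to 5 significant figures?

35.110

The slot axis is L1's direction at -25.6°, so u = (cos -25.6°, sin -25.6°) = (0.90183, -0.43209) and n = (−sin -25.6°, cos -25.6°) = (0.43209, 0.90183). T is at the origin and E lies 34.3 along u from T, so E = 34.3·u = (30.933, -14.821). Tangency of A1 to both parallel lines with radius 7.5 puts M and G at T ± 7.5·n: M = (3.2406, 6.7637), G = (-3.2406, -6.7637). Equal radii place A and Z the same way about E: A = E + 7.5·n = (34.173, -8.0568), Z = E − 7.5·n = (27.692, -21.584). Then |TA| = |A − T| = 35.110.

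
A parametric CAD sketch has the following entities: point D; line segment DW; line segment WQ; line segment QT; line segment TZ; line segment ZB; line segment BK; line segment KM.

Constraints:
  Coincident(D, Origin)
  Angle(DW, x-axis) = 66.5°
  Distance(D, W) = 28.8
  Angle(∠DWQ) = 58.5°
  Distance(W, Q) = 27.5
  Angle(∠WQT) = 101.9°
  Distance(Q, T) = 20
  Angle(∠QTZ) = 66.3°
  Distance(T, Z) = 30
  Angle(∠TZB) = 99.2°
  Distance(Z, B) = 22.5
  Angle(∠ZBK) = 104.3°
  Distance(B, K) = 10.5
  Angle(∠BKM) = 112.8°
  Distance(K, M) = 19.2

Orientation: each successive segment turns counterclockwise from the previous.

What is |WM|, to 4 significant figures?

24.87

D is at the origin; DW runs at 66.5° with length 28.8, so W = (11.48, 26.41). ∠DWQ = 58.5° gives WQ at -172.0° from the x-axis; with |WQ| = 27.5, Q = (-15.75, 22.58). ∠WQT = 101.9° gives QT at -93.90° from the x-axis; with |QT| = 20.0, T = (-17.11, 2.630). ∠QTZ = 66.3° gives TZ at 19.80° from the x-axis; with |TZ| = 30.0, Z = (11.12, 12.79). ∠TZB = 99.2° gives ZB at 100.6° from the x-axis; with |ZB| = 22.5, B = (6.979, 34.91). ∠ZBK = 104.3° gives BK at 176.3° from the x-axis; with |BK| = 10.5, K = (-3.499, 35.59). ∠BKM = 112.8° gives KM at -116.5° from the x-axis; with |KM| = 19.2, M = (-12.07, 18.40). Then |WM| = |M − W| = 24.87.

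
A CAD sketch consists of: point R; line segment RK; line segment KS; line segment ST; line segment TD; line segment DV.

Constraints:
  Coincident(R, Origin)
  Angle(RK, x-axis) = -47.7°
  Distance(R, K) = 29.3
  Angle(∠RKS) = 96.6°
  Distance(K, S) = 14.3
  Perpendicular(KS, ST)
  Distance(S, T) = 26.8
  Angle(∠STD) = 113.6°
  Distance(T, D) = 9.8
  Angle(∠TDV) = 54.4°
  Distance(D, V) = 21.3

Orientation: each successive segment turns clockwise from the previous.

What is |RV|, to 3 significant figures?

23.3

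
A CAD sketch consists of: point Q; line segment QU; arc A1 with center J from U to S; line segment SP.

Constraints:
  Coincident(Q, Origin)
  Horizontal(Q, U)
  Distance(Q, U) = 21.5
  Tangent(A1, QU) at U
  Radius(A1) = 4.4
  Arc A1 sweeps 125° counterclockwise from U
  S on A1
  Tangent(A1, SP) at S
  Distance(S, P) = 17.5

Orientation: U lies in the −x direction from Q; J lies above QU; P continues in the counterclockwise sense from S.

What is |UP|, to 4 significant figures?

22.21

Q is at the origin; QU is horizontal with |QU| = 21.5 and U on the −x side, so U = (-21.50, 0.000). Tangency of A1 to QU means the radius JU is perpendicular to QU, so J = U + (0, 4.4) = (-21.50, 4.400). On A1, U sits at bearing -90° from J; a 125° counterclockwise sweep puts S at bearing 35°, so S = J + 4.4·(cos 35°, sin 35°) = (-17.90, 6.924). The tangent condition forces JS to be normal to SP, so SP runs along (−sin 35°, cos 35°); with |SP| = 17.5, P = (-27.93, 21.26). Then |UP| = |P − U| = 22.21.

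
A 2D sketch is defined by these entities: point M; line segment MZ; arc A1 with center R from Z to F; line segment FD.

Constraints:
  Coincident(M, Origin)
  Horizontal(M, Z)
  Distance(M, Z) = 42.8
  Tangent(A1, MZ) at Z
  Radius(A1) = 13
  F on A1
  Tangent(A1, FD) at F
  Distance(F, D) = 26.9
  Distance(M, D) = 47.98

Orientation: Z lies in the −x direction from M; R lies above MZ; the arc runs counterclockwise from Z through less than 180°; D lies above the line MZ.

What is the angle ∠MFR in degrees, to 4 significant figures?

161.8°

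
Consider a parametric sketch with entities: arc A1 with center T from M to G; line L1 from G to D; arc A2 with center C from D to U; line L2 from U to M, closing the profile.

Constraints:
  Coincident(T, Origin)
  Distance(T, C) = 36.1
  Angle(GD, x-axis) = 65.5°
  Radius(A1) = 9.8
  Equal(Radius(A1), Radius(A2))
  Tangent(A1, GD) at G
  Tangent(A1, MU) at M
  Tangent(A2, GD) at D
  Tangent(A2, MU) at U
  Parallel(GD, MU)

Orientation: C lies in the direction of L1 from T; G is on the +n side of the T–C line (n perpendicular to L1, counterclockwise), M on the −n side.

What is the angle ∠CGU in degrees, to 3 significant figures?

13.3°

The slot axis is L1's direction at 65.5°, so u = (cos 65.5°, sin 65.5°) = (0.415, 0.910) and n = (−sin 65.5°, cos 65.5°) = (-0.910, 0.415). T is at the origin and C lies 36.1 along u from T, so C = 36.1·u = (15.0, 32.8). Tangency of A1 to both parallel lines with radius 9.8 puts G and M at T ± 9.8·n: G = (-8.92, 4.06), M = (8.92, -4.06). Equal radii place D and U the same way about C: D = C + 9.8·n = (6.05, 36.9), U = C − 9.8·n = (23.9, 28.8). Then cos ∠CGU = GC·GU / (|GC||GU|), giving 13.3°.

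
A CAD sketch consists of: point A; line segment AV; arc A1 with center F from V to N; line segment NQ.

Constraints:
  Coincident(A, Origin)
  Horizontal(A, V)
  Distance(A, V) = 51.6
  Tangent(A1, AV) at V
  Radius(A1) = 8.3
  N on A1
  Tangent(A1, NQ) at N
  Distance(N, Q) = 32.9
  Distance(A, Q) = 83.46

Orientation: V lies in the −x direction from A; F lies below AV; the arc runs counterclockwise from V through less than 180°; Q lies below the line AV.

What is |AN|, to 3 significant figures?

58.3

A is at the origin; A and V share the same y with |AV| = 51.6 and V on the −x side, so V = (-51.6, 0.00). Tangency of A1 to AV means the radius FV is perpendicular to AV, so F = V + (0, -8.3) = (-51.6, -8.30). Since FN ⟂ NQ (tangency), |FQ| = √(8.3² + 32.9²) = 33.9 regardless of where N sits on A1. So Q lies on both circle(A, 83.46) and circle(F, 33.9); the below-AV intersection is Q = (-78.1, -29.5). N is the foot of the tangent from Q: N = (-58.2, -3.30).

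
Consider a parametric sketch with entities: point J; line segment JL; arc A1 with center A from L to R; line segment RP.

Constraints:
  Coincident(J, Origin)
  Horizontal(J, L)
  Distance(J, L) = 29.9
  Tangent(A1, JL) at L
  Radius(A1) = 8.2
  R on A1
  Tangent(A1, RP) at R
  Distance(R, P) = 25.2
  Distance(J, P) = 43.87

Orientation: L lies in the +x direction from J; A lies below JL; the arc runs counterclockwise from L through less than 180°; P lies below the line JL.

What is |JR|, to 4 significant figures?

24.00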